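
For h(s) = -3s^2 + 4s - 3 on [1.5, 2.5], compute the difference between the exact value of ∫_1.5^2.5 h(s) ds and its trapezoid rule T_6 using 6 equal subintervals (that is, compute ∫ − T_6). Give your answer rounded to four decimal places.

0.0139

Exact integral: ∫_1.5^2.5 h(s) ds = -7.25.
T_6 ≈ -7.263889.
Error ≈ -7.25 − (-7.263889) ≈ 0.0139.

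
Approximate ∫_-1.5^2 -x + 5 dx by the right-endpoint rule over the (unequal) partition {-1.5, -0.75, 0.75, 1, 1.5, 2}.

Subinterval widths: 0.75, 1.5, 0.25, 0.5, 0.5.
Right endpoints: -0.75, 0.75, 1, 1.5, 2.
f(-0.75) = 5.75, f(0.75) = 4.25, f(1) = 4, f(1.5) = 3.5, f(2) = 3.
Sum = Σ Δx_i · f(x_i).
Sum = 14.9375.

14.9375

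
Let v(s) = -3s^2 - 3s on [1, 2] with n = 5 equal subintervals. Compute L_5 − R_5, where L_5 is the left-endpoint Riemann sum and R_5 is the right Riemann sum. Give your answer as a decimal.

2.4

L_5 = -10.32.
R_5 = -12.72.
L_5 − R_5 = 2.4.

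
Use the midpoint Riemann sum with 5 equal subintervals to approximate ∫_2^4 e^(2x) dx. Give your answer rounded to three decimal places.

Δx = (4 − 2)/5 = 0.4.
Midpoints: 2.2, 2.6, 3, 3.4, 3.8.
f(2.2) ≈ 81.451, f(2.6) ≈ 181.272, f(3) ≈ 403.429, f(3.4) ≈ 897.847, f(3.8) ≈ 1998.196.
Sum = Δx · [f(2.2) + f(2.6) + f(3) + f(3.4) + f(3.8)].
Sum ≈ 1424.878.

1424.878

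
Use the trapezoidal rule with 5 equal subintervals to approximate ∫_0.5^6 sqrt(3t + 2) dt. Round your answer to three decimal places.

Δt = (6 − 0.5)/5 = 1.1.
f(0.5) ≈ 1.871, f(1.6) ≈ 2.608, f(2.7) ≈ 3.178, f(3.8) ≈ 3.661, f(4.9) ≈ 4.087, f(6) ≈ 4.472.
T_5 = (Δt/2)·[f(t_0) + 2f(t_1) + ... + 2f(t_{4}) + f(t_5)].
Sum ≈ 18.375.

18.375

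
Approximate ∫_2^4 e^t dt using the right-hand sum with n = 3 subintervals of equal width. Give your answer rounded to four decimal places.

64.6811

Δt = (4 − 2)/3 = 2/3.
Right endpoints: 8/3, 10/3, 4.
f(8/3) ≈ 14.3919, f(10/3) ≈ 28.0316, f(4) ≈ 54.5982.
Sum = Δt · [f(8/3) + f(10/3) + f(4)].
Sum ≈ 64.6811.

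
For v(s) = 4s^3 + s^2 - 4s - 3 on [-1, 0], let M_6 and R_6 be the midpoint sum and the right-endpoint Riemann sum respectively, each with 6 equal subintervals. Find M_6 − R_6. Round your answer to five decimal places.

M_6 ≈ -1.6550926.
R_6 ≈ -1.7731481.
M_6 − R_6 ≈ 0.11806.

0.11806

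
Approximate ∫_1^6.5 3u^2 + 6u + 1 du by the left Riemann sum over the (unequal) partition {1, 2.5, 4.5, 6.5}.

Subinterval widths: 1.5, 2, 2.
Left endpoints: 1, 2.5, 4.5.
f(1) = 10, f(2.5) = 34.75, f(4.5) = 88.75.
Sum = Σ Δu_i · f(u_i).
Sum = 262.

262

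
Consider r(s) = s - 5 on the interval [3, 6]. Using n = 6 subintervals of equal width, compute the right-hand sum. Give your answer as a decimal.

Δs = (6 − 3)/6 = 0.5.
Right endpoints: 3.5, 4, 4.5, 5, 5.5, 6.
r(3.5) = -1.5, r(4) = -1, r(4.5) = -0.5, r(5) = 0, r(5.5) = 0.5, r(6) = 1.
Sum = Δs · [r(3.5) + r(4) + r(4.5) + ...].
Sum = -0.75.

-0.75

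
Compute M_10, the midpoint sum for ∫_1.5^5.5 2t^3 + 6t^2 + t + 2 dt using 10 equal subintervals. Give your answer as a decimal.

801.56

Δt = (5.5 − 1.5)/10 = 0.4.
Midpoints: 1.7, 2.1, 2.5, 2.9, 3.3, 3.7, 4.1, 4.5, 4.9, 5.3.
f(1.7) = 30.866, f(2.1) = 49.082, f(2.5) = 73.25, f(2.9) = 104.138, f(3.3) = 142.514, f(3.7) = 189.146, f(4.1) = 244.802, f(4.5) = 310.25, f(4.9) = 386.258, f(5.3) = 473.594.
Sum = Δt · [f(1.7) + f(2.1) + f(2.5) + ...].
Sum = 801.56.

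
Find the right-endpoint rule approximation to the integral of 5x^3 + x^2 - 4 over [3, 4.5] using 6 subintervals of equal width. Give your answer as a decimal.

Δx = (4.5 − 3)/6 = 0.25.
Right endpoints: 3.25, 3.5, 3.75, 4, 4.25, 4.5.
f(3.25) = 178.203125, f(3.5) = 222.625, f(3.75) = 273.734375, f(4) = 332, f(4.25) = 397.890625, f(4.5) = 471.875.
Sum = Δx · [f(3.25) + f(3.5) + f(3.75) + ...].
Sum = 469.08203125.

469.08203125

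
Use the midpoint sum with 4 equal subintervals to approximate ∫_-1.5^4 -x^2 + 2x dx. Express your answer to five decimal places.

Δx = (4 − (-1.5))/4 = 1.375.
Midpoints: -0.8125, 0.5625, 1.9375, 3.3125.
f(-0.8125) = -2.28515625, f(0.5625) = 0.80859375, f(1.9375) = 0.12109375, f(3.3125) = -4.34765625.
Sum = Δx · [f(-0.8125) + f(0.5625) + f(1.9375) + f(3.3125)].
Sum ≈ -7.84180.

-7.84180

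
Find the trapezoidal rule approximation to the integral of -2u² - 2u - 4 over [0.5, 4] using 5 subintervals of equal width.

Δu = (4 − 0.5)/5 = 0.7.
f(0.5) = -5.5, f(1.2) = -9.28, f(1.9) = -15.02, f(2.6) = -22.72, f(3.3) = -32.38, f(4) = -44.
T_5 = (Δu/2)·[f(u_0) + 2f(u_1) + ... + 2f(u_{4}) + f(u_5)].
Sum = -72.905.

-72.905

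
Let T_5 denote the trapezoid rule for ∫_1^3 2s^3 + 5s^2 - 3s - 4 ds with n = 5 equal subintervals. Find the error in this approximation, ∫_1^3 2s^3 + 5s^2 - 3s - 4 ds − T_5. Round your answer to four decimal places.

Exact integral: ∫_1^3 f(s) ds ≈ 63.333333.
T_5 = 64.24.
Error ≈ 63.333333 − 64.24 ≈ -0.9067.

-0.9067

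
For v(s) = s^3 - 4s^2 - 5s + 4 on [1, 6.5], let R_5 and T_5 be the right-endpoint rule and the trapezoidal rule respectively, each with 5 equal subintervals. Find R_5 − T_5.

R_5 = 52.7175.
T_5 = 8.09875.
R_5 − T_5 = 44.61875.

44.61875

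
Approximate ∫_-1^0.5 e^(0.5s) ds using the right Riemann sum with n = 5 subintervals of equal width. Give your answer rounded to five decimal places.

1.45915

Δs = (0.5 − (-1))/5 = 0.3.
Right endpoints: -0.7, -0.4, -0.1, 0.2, 0.5.
f(-0.7) ≈ 0.70469, f(-0.4) ≈ 0.81873, f(-0.1) ≈ 0.95123, f(0.2) ≈ 1.10517, f(0.5) ≈ 1.28403.
Sum = Δs · [f(-0.7) + f(-0.4) + f(-0.1) + f(0.2) + f(0.5)].
Sum ≈ 1.45915.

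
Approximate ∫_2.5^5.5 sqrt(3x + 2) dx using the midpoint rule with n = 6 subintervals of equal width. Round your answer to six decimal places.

11.177110

Δx = (5.5 − 2.5)/6 = 0.5.
Midpoints: 2.75, 3.25, 3.75, 4.25, 4.75, 5.25.
f(2.75) ≈ 3.201562, f(3.25) ≈ 3.427827, f(3.75) ≈ 3.640055, f(4.25) ≈ 3.840573, f(4.75) ≈ 4.031129, f(5.25) ≈ 4.213075.
Sum = Δx · [f(2.75) + f(3.25) + f(3.75) + ...].
Sum ≈ 11.177110.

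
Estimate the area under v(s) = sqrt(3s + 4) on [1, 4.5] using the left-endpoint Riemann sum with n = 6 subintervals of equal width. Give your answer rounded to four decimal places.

Δs = (4.5 − 1)/6 = 7/12.
Left endpoints: 1, 19/12, 13/6, 2.75, 10/3, 47/12.
v(1) ≈ 2.6458, v(19/12) ≈ 2.9580, v(13/6) ≈ 3.2404, v(2.75) ≈ 3.5000, v(10/3) ≈ 3.7417, v(47/12) ≈ 3.9686.
Sum = Δs · [v(1) + v(19/12) + v(13/6) + ...].
Sum ≈ 11.6984.

11.6984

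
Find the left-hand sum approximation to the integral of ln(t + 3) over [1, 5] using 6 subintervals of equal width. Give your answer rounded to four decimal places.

6.8547

Δt = (5 − 1)/6 = 2/3.
Left endpoints: 1, 5/3, 7/3, 3, 11/3, 13/3.
f(1) ≈ 1.3863, f(5/3) ≈ 1.5404, f(7/3) ≈ 1.6740, f(3) ≈ 1.7918, f(11/3) ≈ 1.8971, f(13/3) ≈ 1.9924.
Sum = Δt · [f(1) + f(5/3) + f(7/3) + ...].
Sum ≈ 6.8547.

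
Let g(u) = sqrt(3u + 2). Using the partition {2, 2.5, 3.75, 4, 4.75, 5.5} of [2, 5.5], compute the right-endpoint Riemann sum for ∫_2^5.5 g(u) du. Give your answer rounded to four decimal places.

Subinterval widths: 0.5, 1.25, 0.25, 0.75, 0.75.
Right endpoints: 2.5, 3.75, 4, 4.75, 5.5.
g(2.5) ≈ 3.0822, g(3.75) ≈ 3.6401, g(4) ≈ 3.7417, g(4.75) ≈ 4.0311, g(5.5) ≈ 4.3012.
Sum = Σ Δu_i · g(u_i).
Sum ≈ 13.2758.

13.2758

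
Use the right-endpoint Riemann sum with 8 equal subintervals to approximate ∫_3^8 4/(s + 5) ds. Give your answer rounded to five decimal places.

Δs = (8 − 3)/8 = 0.625.
Right endpoints: 3.625, 4.25, 4.875, 5.5, 6.125, 6.75, 7.375, 8.
f(3.625) = 32/69, f(4.25) = 16/37, f(4.875) = 32/79, f(5.5) = 8/21, f(6.125) = 32/89, f(6.75) = 16/47, f(7.375) = 32/99, f(8) = 4/13.
Sum = Δs · [f(3.625) + f(4.25) + f(4.875) + ...].
Sum ≈ 1.88320.

1.88320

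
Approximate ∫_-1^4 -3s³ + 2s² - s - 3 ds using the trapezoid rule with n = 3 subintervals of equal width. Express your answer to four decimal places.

Δs = (4 − (-1))/3 = 5/3.
f(-1) = 3, f(2/3) = -11/3, f(7/3) = -293/9, f(4) = -167.
T_3 = (Δs/2)·[f(s_0) + 2f(s_1) + 2f(s_2) + f(s_3)].
Sum ≈ -197.0370.

-197.0370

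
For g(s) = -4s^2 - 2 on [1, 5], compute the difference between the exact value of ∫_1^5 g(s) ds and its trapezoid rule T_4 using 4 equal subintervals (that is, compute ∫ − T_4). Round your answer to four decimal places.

2.6667

Exact integral: ∫_1^5 g(s) ds ≈ -173.333333.
T_4 = -176.
Error ≈ -173.333333 − (-176) ≈ 2.6667.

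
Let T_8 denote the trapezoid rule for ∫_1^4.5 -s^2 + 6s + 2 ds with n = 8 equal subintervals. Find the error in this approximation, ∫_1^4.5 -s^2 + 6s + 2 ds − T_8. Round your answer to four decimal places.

Exact integral: ∫_1^4.5 f(s) ds ≈ 34.708333.
T_8 ≈ 34.596680.
Error ≈ 34.708333 − 34.596680 ≈ 0.1117.

0.1117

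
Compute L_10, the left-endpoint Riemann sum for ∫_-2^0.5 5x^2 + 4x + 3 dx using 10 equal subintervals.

14.765625

Δx = (0.5 − (-2))/10 = 0.25.
Left endpoints: -2, -1.75, -1.5, -1.25, -1, -0.75, -0.5, -0.25, 0, 0.25.
f(-2) = 15, f(-1.75) = 11.3125, f(-1.5) = 8.25, f(-1.25) = 5.8125, f(-1) = 4, f(-0.75) = 2.8125, f(-0.5) = 2.25, f(-0.25) = 2.3125, f(0) = 3, f(0.25) = 4.3125.
Sum = Δx · [f(-2) + f(-1.75) + f(-1.5) + ...].
Sum = 14.765625.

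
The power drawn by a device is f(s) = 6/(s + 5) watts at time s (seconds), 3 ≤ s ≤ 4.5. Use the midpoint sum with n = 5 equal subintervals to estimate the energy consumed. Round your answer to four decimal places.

1.0310

Δs = (4.5 − 3)/5 = 0.3.
Midpoints: 3.15, 3.45, 3.75, 4.05, 4.35.
f(3.15) = 120/163, f(3.45) = 120/169, f(3.75) = 24/35, f(4.05) = 120/181, f(4.35) = 120/187.
Sum = Δs · [f(3.15) + f(3.45) + f(3.75) + f(4.05) + f(4.35)].
Sum ≈ 1.0310.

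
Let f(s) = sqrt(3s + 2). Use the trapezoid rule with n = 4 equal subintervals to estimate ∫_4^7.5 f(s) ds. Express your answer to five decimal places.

Δs = (7.5 − 4)/4 = 0.875.
f(4) ≈ 3.74166, f(4.875) ≈ 4.07738, f(5.75) ≈ 4.38748, f(6.625) ≈ 4.67707, f(7.5) ≈ 4.94975.
T_4 = (Δs/2)·[f(s_0) + 2f(s_1) + 2f(s_2) + 2f(s_3) + f(s_4)].
Sum ≈ 15.30168.

15.30168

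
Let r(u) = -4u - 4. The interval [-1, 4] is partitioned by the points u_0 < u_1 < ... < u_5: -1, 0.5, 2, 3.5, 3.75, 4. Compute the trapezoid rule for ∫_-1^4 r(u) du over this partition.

Subinterval widths: 1.5, 1.5, 1.5, 0.25, 0.25.
r(-1) = 0, r(0.5) = -6, r(2) = -12, r(3.5) = -18, r(3.75) = -19, r(4) = -20.
On each subinterval the trapezoid contributes (Δu_i/2)·[r(u_{i-1}) + r(u_i)].
Sum = -50.

-50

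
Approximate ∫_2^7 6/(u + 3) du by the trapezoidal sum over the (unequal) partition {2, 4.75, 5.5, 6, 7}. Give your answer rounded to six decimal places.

Subinterval widths: 2.75, 0.75, 0.5, 1.
f(2) = 1.2, f(4.75) = 24/31, f(5.5) = 12/17, f(6) = 2/3, f(7) = 0.6.
On each subinterval the trapezoid contributes (Δu_i/2)·[f(u_{i-1}) + f(u_i)].
Sum ≈ 4.246015.

4.246015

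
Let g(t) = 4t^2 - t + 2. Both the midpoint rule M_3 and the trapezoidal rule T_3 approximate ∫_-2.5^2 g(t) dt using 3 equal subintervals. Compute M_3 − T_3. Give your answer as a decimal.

-10.125

M_3 = 38.25.
T_3 = 48.375.
M_3 − T_3 = -10.125.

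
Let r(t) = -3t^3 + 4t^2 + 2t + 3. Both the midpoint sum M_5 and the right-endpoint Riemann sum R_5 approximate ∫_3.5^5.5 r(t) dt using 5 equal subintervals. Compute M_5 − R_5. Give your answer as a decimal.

61.82

M_5 = -384.11.
R_5 = -445.93.
M_5 − R_5 = 61.82.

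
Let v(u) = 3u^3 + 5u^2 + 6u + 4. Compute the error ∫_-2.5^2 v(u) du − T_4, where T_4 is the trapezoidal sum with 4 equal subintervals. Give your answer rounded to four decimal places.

Exact integral: ∫_-2.5^2 v(u) du = 33.328125.
T_4 ≈ 35.938477.
Error ≈ 33.328125 − 35.938477 ≈ -2.6104.

-2.6104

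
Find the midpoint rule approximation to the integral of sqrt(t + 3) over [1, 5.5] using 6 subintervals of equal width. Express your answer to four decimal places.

Δt = (5.5 − 1)/6 = 0.75.
Midpoints: 1.375, 2.125, 2.875, 3.625, 4.375, 5.125.
f(1.375) ≈ 2.0917, f(2.125) ≈ 2.2638, f(2.875) ≈ 2.4238, f(3.625) ≈ 2.5739, f(4.375) ≈ 2.7157, f(5.125) ≈ 2.8504.
Sum = Δt · [f(1.375) + f(2.125) + f(2.875) + ...].
Sum ≈ 11.1895.

11.1895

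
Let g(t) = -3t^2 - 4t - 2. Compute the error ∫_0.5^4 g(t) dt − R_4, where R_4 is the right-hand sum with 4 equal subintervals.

28.13671875

Exact integral: ∫_0.5^4 g(t) dt = -102.375.
R_4 = -130.51171875.
Error = -102.375 − (-130.51171875) = 28.13671875.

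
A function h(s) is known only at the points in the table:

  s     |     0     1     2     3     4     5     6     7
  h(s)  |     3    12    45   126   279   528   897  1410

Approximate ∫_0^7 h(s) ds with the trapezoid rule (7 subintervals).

2593.5

Δs = 1.
T_7 = (1/2)·[3 + 2·12 + 2·45 + 2·126 + 2·279 + 2·528 + 2·897 + 1410] = 2593.5.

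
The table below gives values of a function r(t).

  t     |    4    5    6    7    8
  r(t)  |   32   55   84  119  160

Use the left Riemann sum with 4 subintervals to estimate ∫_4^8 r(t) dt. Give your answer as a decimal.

290

Δt = 1.
Sum = 1·[32 + 55 + 84 + 119] = 290.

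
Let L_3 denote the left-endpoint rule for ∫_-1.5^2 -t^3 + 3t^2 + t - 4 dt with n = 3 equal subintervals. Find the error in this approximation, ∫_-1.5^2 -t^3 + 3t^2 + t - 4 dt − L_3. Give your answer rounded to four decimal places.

-3.3177

Exact integral: ∫_-1.5^2 f(t) dt = -4.484375.
L_3 ≈ -1.166667.
Error ≈ -4.484375 − (-1.166667) ≈ -3.3177.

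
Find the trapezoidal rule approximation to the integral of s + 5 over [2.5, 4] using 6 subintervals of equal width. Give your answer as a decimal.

12.375

Δs = (4 − 2.5)/6 = 0.25.
f(2.5) = 7.5, f(2.75) = 7.75, f(3) = 8, f(3.25) = 8.25, f(3.5) = 8.5, f(3.75) = 8.75, f(4) = 9.
T_6 = (Δs/2)·[f(s_0) + 2f(s_1) + ... + 2f(s_{5}) + f(s_6)].
Sum = 12.375.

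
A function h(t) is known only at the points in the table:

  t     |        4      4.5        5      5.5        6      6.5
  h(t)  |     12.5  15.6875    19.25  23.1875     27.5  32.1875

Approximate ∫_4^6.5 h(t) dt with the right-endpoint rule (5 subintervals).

Δt = 0.5.
Sum = 0.5·[15.6875 + 19.25 + 23.1875 + 27.5 + 32.1875] = 58.90625.

58.90625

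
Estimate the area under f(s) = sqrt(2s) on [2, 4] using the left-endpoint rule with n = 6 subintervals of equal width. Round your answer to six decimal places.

4.736380

Δs = (4 − 2)/6 = 1/3.
Left endpoints: 2, 7/3, 8/3, 3, 10/3, 11/3.
f(2) ≈ 2.000000, f(7/3) ≈ 2.160247, f(8/3) ≈ 2.309401, f(3) ≈ 2.449490, f(10/3) ≈ 2.581989, f(11/3) ≈ 2.708013.
Sum = Δs · [f(2) + f(7/3) + f(8/3) + ...].
Sum ≈ 4.736380.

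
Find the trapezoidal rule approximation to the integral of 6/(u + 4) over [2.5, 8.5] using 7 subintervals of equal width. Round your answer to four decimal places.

Δu = (8.5 − 2.5)/7 = 6/7.
f(2.5) = 12/13, f(47/14) = 84/103, f(59/14) = 84/115, f(71/14) = 84/127, f(83/14) = 84/139, f(95/14) = 84/151, f(107/14) = 84/163, f(8.5) = 0.48.
T_7 = (Δu/2)·[f(u_0) + 2f(u_1) + ... + 2f(u_{6}) + f(u_7)].
Sum ≈ 3.9299.

3.9299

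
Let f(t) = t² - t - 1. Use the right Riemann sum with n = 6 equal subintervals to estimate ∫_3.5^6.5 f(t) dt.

66.125

Δt = (6.5 − 3.5)/6 = 0.5.
Right endpoints: 4, 4.5, 5, 5.5, 6, 6.5.
f(4) = 11, f(4.5) = 14.75, f(5) = 19, f(5.5) = 23.75, f(6) = 29, f(6.5) = 34.75.
Sum = Δt · [f(4) + f(4.5) + f(5) + ...].
Sum = 66.125.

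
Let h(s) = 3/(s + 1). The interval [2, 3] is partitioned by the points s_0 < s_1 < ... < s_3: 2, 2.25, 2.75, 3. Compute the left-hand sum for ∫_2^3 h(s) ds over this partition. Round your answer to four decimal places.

Subinterval widths: 0.25, 0.5, 0.25.
Left endpoints: 2, 2.25, 2.75.
h(2) = 1, h(2.25) = 12/13, h(2.75) = 0.8.
Sum = Σ Δs_i · h(s_i).
Sum ≈ 0.9115.

0.9115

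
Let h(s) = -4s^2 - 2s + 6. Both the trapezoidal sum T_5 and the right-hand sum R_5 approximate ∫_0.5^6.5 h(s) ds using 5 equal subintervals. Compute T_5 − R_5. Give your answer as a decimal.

108

T_5 = -377.76.
R_5 = -485.76.
T_5 − R_5 = 108.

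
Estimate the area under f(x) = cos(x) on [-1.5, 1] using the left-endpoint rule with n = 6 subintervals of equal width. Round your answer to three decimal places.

Δx = (1 − (-1.5))/6 = 5/12.
Left endpoints: -1.5, -13/12, -2/3, -0.25, 1/6, 7/12.
f(-1.5) ≈ 0.071, f(-13/12) ≈ 0.468, f(-2/3) ≈ 0.786, f(-0.25) ≈ 0.969, f(1/6) ≈ 0.986, f(7/12) ≈ 0.835.
Sum = Δx · [f(-1.5) + f(-13/12) + f(-2/3) + ...].
Sum ≈ 1.714.

1.714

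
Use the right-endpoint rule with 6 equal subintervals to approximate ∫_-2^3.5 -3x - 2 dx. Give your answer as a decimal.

Δx = (3.5 − (-2))/6 = 11/12.
Right endpoints: -13/12, -1/6, 0.75, 5/3, 31/12, 3.5.
f(-13/12) = 1.25, f(-1/6) = -1.5, f(0.75) = -4.25, f(5/3) = -7, f(31/12) = -9.75, f(3.5) = -12.5.
Sum = Δx · [f(-13/12) + f(-1/6) + f(0.75) + ...].
Sum = -30.9375.

-30.9375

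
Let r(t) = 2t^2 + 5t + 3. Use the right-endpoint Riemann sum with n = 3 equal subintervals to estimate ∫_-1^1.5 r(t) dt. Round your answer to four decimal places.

20.3704

Δt = (1.5 − (-1))/3 = 5/6.
Right endpoints: -1/6, 2/3, 1.5.
r(-1/6) = 20/9, r(2/3) = 65/9, r(1.5) = 15.
Sum = Δt · [r(-1/6) + r(2/3) + r(1.5)].
Sum ≈ 20.3704.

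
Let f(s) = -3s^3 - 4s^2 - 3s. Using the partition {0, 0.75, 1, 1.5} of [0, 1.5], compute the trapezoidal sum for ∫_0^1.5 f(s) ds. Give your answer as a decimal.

Subinterval widths: 0.75, 0.25, 0.5.
f(0) = 0, f(0.75) = -5.765625, f(1) = -10, f(1.5) = -23.625.
On each subinterval the trapezoid contributes (Δs_i/2)·[f(s_{i-1}) + f(s_i)].
Sum = -12.5390625.

-12.5390625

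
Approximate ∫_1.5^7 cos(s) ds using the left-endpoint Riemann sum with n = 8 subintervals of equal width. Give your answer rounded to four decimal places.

-0.5618

Δs = (7 − 1.5)/8 = 0.6875.
Left endpoints: 1.5, 2.1875, 2.875, 3.5625, 4.25, 4.9375, 5.625, 6.3125.
f(1.5) ≈ 0.0707, f(2.1875) ≈ -0.5783, f(2.875) ≈ -0.9647, f(3.5625) ≈ -0.9127, f(4.25) ≈ -0.4461, f(4.9375) ≈ 0.2232, f(5.625) ≈ 0.7911, f(6.3125) ≈ 0.9996.
Sum = Δs · [f(1.5) + f(2.1875) + f(2.875) + ...].
Sum ≈ -0.5618.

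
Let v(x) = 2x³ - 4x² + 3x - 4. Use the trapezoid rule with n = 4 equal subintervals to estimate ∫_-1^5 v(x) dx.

174

Δx = (5 − (-1))/4 = 1.5.
v(-1) = -13, v(0.5) = -3.25, v(2) = 2, v(3.5) = 43.25, v(5) = 161.
T_4 = (Δx/2)·[v(x_0) + 2v(x_1) + 2v(x_2) + 2v(x_3) + v(x_4)].
Sum = 174.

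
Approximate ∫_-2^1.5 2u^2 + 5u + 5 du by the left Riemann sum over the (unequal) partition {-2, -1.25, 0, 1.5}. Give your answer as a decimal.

12.09375

Subinterval widths: 0.75, 1.25, 1.5.
Left endpoints: -2, -1.25, 0.
f(-2) = 3, f(-1.25) = 1.875, f(0) = 5.
Sum = Σ Δu_i · f(u_i).
Sum = 12.09375.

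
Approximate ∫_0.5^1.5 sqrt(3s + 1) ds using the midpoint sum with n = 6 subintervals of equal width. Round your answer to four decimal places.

1.9883

Δs = (1.5 − 0.5)/6 = 1/6.
Midpoints: 7/12, 0.75, 11/12, 13/12, 1.25, 17/12.
f(7/12) ≈ 1.6583, f(0.75) ≈ 1.8028, f(11/12) ≈ 1.9365, f(13/12) ≈ 2.0616, f(1.25) ≈ 2.1794, f(17/12) ≈ 2.2913.
Sum = Δs · [f(7/12) + f(0.75) + f(11/12) + ...].
Sum ≈ 1.9883.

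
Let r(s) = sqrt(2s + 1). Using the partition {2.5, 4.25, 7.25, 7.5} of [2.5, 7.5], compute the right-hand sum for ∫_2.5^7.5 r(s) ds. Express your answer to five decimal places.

18.20487

Subinterval widths: 1.75, 3, 0.25.
Right endpoints: 4.25, 7.25, 7.5.
r(4.25) ≈ 3.08221, r(7.25) ≈ 3.93700, r(7.5) ≈ 4.00000.
Sum = Σ Δs_i · r(s_i).
Sum ≈ 18.20487.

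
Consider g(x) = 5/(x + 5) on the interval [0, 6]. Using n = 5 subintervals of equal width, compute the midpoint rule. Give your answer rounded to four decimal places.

Δx = (6 − 0)/5 = 1.2.
Midpoints: 0.6, 1.8, 3, 4.2, 5.4.
g(0.6) = 25/28, g(1.8) = 25/34, g(3) = 0.625, g(4.2) = 25/46, g(5.4) = 25/52.
Sum = Δx · [g(0.6) + g(1.8) + g(3) + g(4.2) + g(5.4)].
Sum ≈ 3.9329.

3.9329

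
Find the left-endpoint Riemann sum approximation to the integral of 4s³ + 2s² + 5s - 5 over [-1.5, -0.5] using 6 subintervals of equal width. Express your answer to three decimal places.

-14.046

Δs = (-0.5 − (-1.5))/6 = 1/6.
Left endpoints: -1.5, -4/3, -7/6, -1, -5/6, -2/3.
f(-1.5) = -21.5, f(-4/3) = -475/27, f(-7/6) = -781/54, f(-1) = -12, f(-5/6) = -545/54, f(-2/3) = -233/27.
Sum = Δs · [f(-1.5) + f(-4/3) + f(-7/6) + ...].
Sum ≈ -14.046.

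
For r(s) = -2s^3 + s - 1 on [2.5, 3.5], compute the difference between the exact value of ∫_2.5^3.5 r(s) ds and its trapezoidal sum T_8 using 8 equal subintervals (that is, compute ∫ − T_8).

Exact integral: ∫_2.5^3.5 r(s) ds = -53.5.
T_8 = -53.546875.
Error = -53.5 − (-53.546875) = 0.046875.

0.046875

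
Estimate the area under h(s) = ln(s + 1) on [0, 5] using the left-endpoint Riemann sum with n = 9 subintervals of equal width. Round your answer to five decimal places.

5.23166

Δs = (5 − 0)/9 = 5/9.
Left endpoints: 0, 5/9, 10/9, 5/3, 20/9, 25/9, 10/3, 35/9, 40/9.
h(0) ≈ 0.00000, h(5/9) ≈ 0.44183, h(10/9) ≈ 0.74721, h(5/3) ≈ 0.98083, h(20/9) ≈ 1.17007, h(25/9) ≈ 1.32914, h(10/3) ≈ 1.46634, h(35/9) ≈ 1.58697, h(40/9) ≈ 1.69460.
Sum = Δs · [h(0) + h(5/9) + h(10/9) + ...].
Sum ≈ 5.23166.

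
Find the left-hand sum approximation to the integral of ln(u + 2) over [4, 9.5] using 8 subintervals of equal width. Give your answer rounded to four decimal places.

11.6097

Δu = (9.5 − 4)/8 = 0.6875.
Left endpoints: 4, 4.6875, 5.375, 6.0625, 6.75, 7.4375, 8.125, 8.8125.
f(4) ≈ 1.7918, f(4.6875) ≈ 1.9002, f(5.375) ≈ 1.9981, f(6.0625) ≈ 2.0872, f(6.75) ≈ 2.1691, f(7.4375) ≈ 2.2447, f(8.125) ≈ 2.3150, f(8.8125) ≈ 2.3807.
Sum = Δu · [f(4) + f(4.6875) + f(5.375) + ...].
Sum ≈ 11.6097.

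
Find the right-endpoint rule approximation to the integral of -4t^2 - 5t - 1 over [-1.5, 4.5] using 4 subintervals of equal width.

-262.5

Δt = (4.5 − (-1.5))/4 = 1.5.
Right endpoints: 0, 1.5, 3, 4.5.
f(0) = -1, f(1.5) = -17.5, f(3) = -52, f(4.5) = -104.5.
Sum = Δt · [f(0) + f(1.5) + f(3) + f(4.5)].
Sum = -262.5.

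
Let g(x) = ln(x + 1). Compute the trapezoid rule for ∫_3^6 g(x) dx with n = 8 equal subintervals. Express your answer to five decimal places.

5.07494

Δx = (6 − 3)/8 = 0.375.
g(3) ≈ 1.38629, g(3.375) ≈ 1.47591, g(3.75) ≈ 1.55814, g(4.125) ≈ 1.63413, g(4.5) ≈ 1.70475, g(4.875) ≈ 1.77071, g(5.25) ≈ 1.83258, g(5.625) ≈ 1.89085, g(6) ≈ 1.94591.
T_8 = (Δx/2)·[g(x_0) + 2g(x_1) + ... + 2g(x_{7}) + g(x_8)].
Sum ≈ 5.07494.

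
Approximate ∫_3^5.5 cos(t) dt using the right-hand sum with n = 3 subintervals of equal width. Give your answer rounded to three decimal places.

Δt = (5.5 − 3)/3 = 5/6.
Right endpoints: 23/6, 14/3, 5.5.
f(23/6) ≈ -0.770, f(14/3) ≈ -0.046, f(5.5) ≈ 0.709.
Sum = Δt · [f(23/6) + f(14/3) + f(5.5)].
Sum ≈ -0.089.

-0.089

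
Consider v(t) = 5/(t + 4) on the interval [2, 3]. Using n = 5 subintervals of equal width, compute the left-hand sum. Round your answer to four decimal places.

Δt = (3 − 2)/5 = 0.2.
Left endpoints: 2, 2.2, 2.4, 2.6, 2.8.
v(2) = 5/6, v(2.2) = 25/31, v(2.4) = 0.78125, v(2.6) = 25/33, v(2.8) = 25/34.
Sum = Δt · [v(2) + v(2.2) + v(2.4) + v(2.6) + v(2.8)].
Sum ≈ 0.7828.

0.7828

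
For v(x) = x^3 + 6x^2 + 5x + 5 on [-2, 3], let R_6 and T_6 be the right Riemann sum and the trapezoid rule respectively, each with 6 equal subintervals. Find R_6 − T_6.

37.5

R_6 ≈ 165.59028.
T_6 ≈ 128.09028.
R_6 − T_6 = 37.5.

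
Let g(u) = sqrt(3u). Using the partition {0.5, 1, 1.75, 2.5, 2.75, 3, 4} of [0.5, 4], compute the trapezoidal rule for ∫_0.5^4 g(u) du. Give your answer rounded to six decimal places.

8.801611

Subinterval widths: 0.5, 0.75, 0.75, 0.25, 0.25, 1.
g(0.5) ≈ 1.224745, g(1) ≈ 1.732051, g(1.75) ≈ 2.291288, g(2.5) ≈ 2.738613, g(2.75) ≈ 2.872281, g(3) ≈ 3.000000, g(4) ≈ 3.464102.
On each subinterval the trapezoid contributes (Δu_i/2)·[g(u_{i-1}) + g(u_i)].
Sum ≈ 8.801611.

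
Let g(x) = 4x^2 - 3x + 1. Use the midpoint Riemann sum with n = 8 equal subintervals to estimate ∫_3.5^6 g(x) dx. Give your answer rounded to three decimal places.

197.627

Δx = (6 − 3.5)/8 = 0.3125.
Midpoints: 3.65625, 3.96875, 4.28125, 4.59375, 4.90625, 5.21875, 5.53125, 5.84375.
g(3.65625) = 43.50390625, g(3.96875) = 52.09765625, g(4.28125) = 61.47265625, g(4.59375) = 71.62890625, g(4.90625) = 82.56640625, g(5.21875) = 94.28515625, g(5.53125) = 106.78515625, g(5.84375) = 120.06640625.
Sum = Δx · [g(3.65625) + g(3.96875) + g(4.28125) + ...].
Sum ≈ 197.627.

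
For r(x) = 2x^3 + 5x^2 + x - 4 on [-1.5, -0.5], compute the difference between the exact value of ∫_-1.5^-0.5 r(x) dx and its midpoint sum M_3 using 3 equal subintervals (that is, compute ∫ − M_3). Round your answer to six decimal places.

Exact integral: ∫_-1.5^-0.5 r(x) dx ≈ -2.08333333.
M_3 ≈ -2.07407407.
Error ≈ -2.08333333 − (-2.07407407) ≈ -0.009259.

-0.009259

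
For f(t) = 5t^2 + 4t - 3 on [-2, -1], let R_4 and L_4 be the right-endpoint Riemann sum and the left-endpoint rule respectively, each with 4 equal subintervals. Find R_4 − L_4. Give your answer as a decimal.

-2.75

R_4 = 1.34375.
L_4 = 4.09375.
R_4 − L_4 = -2.75.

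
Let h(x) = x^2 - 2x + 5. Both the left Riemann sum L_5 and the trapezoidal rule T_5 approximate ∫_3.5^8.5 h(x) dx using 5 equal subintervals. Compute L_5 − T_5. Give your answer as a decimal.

L_5 = 131.25.
T_5 = 156.25.
L_5 − T_5 = -25.

-25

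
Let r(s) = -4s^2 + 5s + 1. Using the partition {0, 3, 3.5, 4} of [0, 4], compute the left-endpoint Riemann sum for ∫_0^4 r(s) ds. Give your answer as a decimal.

-22.25

Subinterval widths: 3, 0.5, 0.5.
Left endpoints: 0, 3, 3.5.
r(0) = 1, r(3) = -20, r(3.5) = -30.5.
Sum = Σ Δs_i · r(s_i).
Sum = -22.25.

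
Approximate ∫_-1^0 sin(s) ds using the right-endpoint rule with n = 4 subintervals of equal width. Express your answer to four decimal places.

Δs = (0 − (-1))/4 = 0.25.
Right endpoints: -0.75, -0.5, -0.25, 0.
f(-0.75) ≈ -0.6816, f(-0.5) ≈ -0.4794, f(-0.25) ≈ -0.2474, f(0) ≈ 0.0000.
Sum = Δs · [f(-0.75) + f(-0.5) + f(-0.25) + f(0)].
Sum ≈ -0.3521.

-0.3521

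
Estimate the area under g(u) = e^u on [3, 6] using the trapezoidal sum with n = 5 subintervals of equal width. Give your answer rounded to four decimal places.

Δu = (6 − 3)/5 = 0.6.
g(3) ≈ 20.0855, g(3.6) ≈ 36.5982, g(4.2) ≈ 66.6863, g(4.8) ≈ 121.5104, g(5.4) ≈ 221.4064, g(6) ≈ 403.4288.
T_5 = (Δu/2)·[g(u_0) + 2g(u_1) + ... + 2g(u_{4}) + g(u_5)].
Sum ≈ 394.7751.

394.7751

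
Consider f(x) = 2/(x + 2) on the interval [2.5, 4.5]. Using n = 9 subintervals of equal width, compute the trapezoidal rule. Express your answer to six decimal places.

0.735661

Δx = (4.5 − 2.5)/9 = 2/9.
f(2.5) = 4/9, f(49/18) = 36/85, f(53/18) = 36/89, f(19/6) = 12/31, f(61/18) = 36/97, f(65/18) = 36/101, f(23/6) = 12/35, f(73/18) = 36/109, f(77/18) = 36/113, f(4.5) = 4/13.
T_9 = (Δx/2)·[f(x_0) + 2f(x_1) + ... + 2f(x_{8}) + f(x_9)].
Sum ≈ 0.735661.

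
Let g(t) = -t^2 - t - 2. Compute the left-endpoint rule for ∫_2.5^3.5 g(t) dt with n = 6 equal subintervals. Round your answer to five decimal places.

-13.50463

Δt = (3.5 − 2.5)/6 = 1/6.
Left endpoints: 2.5, 8/3, 17/6, 3, 19/6, 10/3.
g(2.5) = -10.75, g(8/3) = -106/9, g(17/6) = -463/36, g(3) = -14, g(19/6) = -547/36, g(10/3) = -148/9.
Sum = Δt · [g(2.5) + g(8/3) + g(17/6) + ...].
Sum ≈ -13.50463.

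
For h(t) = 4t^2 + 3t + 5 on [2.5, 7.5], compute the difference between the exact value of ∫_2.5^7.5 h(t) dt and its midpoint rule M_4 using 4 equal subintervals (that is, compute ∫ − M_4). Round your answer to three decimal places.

Exact integral: ∫_2.5^7.5 h(t) dt ≈ 641.66667.
M_4 = 639.0625.
Error ≈ 641.66667 − 639.0625 ≈ 2.604.

2.604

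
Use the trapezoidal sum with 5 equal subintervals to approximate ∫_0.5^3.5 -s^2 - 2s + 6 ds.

-8.43

Δs = (3.5 − 0.5)/5 = 0.6.
f(0.5) = 4.75, f(1.1) = 2.59, f(1.7) = -0.29, f(2.3) = -3.89, f(2.9) = -8.21, f(3.5) = -13.25.
T_5 = (Δs/2)·[f(s_0) + 2f(s_1) + ... + 2f(s_{4}) + f(s_5)].
Sum = -8.43.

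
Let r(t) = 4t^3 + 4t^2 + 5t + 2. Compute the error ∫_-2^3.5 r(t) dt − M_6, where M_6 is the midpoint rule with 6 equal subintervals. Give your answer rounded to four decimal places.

5.0067

Exact integral: ∫_-2^3.5 r(t) dt ≈ 233.520833.
M_6 ≈ 228.514178.
Error ≈ 233.520833 − 228.514178 ≈ 5.0067.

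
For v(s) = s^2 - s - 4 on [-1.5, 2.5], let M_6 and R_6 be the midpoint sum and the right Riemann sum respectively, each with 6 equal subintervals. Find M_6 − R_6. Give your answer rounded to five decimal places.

-0.44444

M_6 ≈ -11.8148148.
R_6 ≈ -11.3703704.
M_6 − R_6 ≈ -0.44444.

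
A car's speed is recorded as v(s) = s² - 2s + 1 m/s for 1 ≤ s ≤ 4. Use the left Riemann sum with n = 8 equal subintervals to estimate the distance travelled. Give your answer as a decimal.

Δs = (4 − 1)/8 = 0.375.
Left endpoints: 1, 1.375, 1.75, 2.125, 2.5, 2.875, 3.25, 3.625.
v(1) = 0, v(1.375) = 0.140625, v(1.75) = 0.5625, v(2.125) = 1.265625, v(2.5) = 2.25, v(2.875) = 3.515625, v(3.25) = 5.0625, v(3.625) = 6.890625.
Sum = Δs · [v(1) + v(1.375) + v(1.75) + ...].
Sum = 7.3828125.

7.3828125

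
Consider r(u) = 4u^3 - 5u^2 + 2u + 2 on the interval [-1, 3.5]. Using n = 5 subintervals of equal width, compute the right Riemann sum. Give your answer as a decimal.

Δu = (3.5 − (-1))/5 = 0.9.
Right endpoints: -0.1, 0.8, 1.7, 2.6, 3.5.
r(-0.1) = 1.746, r(0.8) = 2.448, r(1.7) = 10.602, r(2.6) = 43.704, r(3.5) = 119.25.
Sum = Δu · [r(-0.1) + r(0.8) + r(1.7) + r(2.6) + r(3.5)].
Sum = 159.975.

159.975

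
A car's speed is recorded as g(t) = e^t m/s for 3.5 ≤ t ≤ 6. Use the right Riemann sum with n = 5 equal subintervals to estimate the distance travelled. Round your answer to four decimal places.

470.5746

Δt = (6 − 3.5)/5 = 0.5.
Right endpoints: 4, 4.5, 5, 5.5, 6.
g(4) ≈ 54.5982, g(4.5) ≈ 90.0171, g(5) ≈ 148.4132, g(5.5) ≈ 244.6919, g(6) ≈ 403.4288.
Sum = Δt · [g(4) + g(4.5) + g(5) + g(5.5) + g(6)].
Sum ≈ 470.5746.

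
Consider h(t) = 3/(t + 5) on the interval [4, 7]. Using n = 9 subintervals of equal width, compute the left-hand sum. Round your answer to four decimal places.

Δt = (7 − 4)/9 = 1/3.
Left endpoints: 4, 13/3, 14/3, 5, 16/3, 17/3, 6, 19/3, 20/3.
h(4) = 1/3, h(13/3) = 9/28, h(14/3) = 9/29, h(5) = 0.3, h(16/3) = 9/31, h(17/3) = 0.28125, h(6) = 3/11, h(19/3) = 9/34, h(20/3) = 9/35.
Sum = Δt · [h(4) + h(13/3) + h(14/3) + ...].
Sum ≈ 0.8771.

0.8771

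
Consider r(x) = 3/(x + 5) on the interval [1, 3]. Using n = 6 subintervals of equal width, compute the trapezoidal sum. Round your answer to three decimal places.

Δx = (3 − 1)/6 = 1/3.
r(1) = 0.5, r(4/3) = 9/19, r(5/3) = 0.45, r(2) = 3/7, r(7/3) = 9/22, r(8/3) = 9/23, r(3) = 0.375.
T_6 = (Δx/2)·[r(x_0) + 2r(x_1) + ... + 2r(x_{5}) + r(x_6)].
Sum ≈ 0.863.

0.863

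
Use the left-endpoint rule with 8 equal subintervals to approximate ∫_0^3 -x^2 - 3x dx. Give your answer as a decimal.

-19.1953125

Δx = (3 − 0)/8 = 0.375.
Left endpoints: 0, 0.375, 0.75, 1.125, 1.5, 1.875, 2.25, 2.625.
f(0) = 0, f(0.375) = -1.265625, f(0.75) = -2.8125, f(1.125) = -4.640625, f(1.5) = -6.75, f(1.875) = -9.140625, f(2.25) = -11.8125, f(2.625) = -14.765625.
Sum = Δx · [f(0) + f(0.375) + f(0.75) + ...].
Sum = -19.1953125.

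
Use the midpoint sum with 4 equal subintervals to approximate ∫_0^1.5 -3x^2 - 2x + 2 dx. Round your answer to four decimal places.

-2.5723

Δx = (1.5 − 0)/4 = 0.375.
Midpoints: 0.1875, 0.5625, 0.9375, 1.3125.
f(0.1875) = 1.51953125, f(0.5625) = -0.07421875, f(0.9375) = -2.51171875, f(1.3125) = -5.79296875.
Sum = Δx · [f(0.1875) + f(0.5625) + f(0.9375) + f(1.3125)].
Sum ≈ -2.5723.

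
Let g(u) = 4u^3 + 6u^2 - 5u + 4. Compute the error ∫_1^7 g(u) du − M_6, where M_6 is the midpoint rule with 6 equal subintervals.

Exact integral: ∫_1^7 g(u) du = 2988.
M_6 = 2961.
Error = 2988 − 2961 = 27.

27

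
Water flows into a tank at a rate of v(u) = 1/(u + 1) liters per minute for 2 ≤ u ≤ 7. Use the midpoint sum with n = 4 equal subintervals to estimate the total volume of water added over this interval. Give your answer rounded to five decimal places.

Δu = (7 − 2)/4 = 1.25.
Midpoints: 2.625, 3.875, 5.125, 6.375.
v(2.625) = 8/29, v(3.875) = 8/39, v(5.125) = 8/49, v(6.375) = 8/59.
Sum = Δu · [v(2.625) + v(3.875) + v(5.125) + v(6.375)].
Sum ≈ 0.97481.

0.97481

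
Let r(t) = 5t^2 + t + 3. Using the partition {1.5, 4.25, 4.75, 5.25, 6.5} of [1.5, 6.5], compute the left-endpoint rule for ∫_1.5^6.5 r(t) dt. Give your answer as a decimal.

Subinterval widths: 2.75, 0.5, 0.5, 1.25.
Left endpoints: 1.5, 4.25, 4.75, 5.25.
r(1.5) = 15.75, r(4.25) = 97.5625, r(4.75) = 120.5625, r(5.25) = 146.0625.
Sum = Σ Δt_i · r(t_i).
Sum = 334.953125.

334.953125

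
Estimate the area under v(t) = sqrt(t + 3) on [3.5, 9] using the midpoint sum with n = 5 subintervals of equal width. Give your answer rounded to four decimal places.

16.6675

Δt = (9 − 3.5)/5 = 1.1.
Midpoints: 4.05, 5.15, 6.25, 7.35, 8.45.
v(4.05) ≈ 2.6552, v(5.15) ≈ 2.8548, v(6.25) ≈ 3.0414, v(7.35) ≈ 3.2171, v(8.45) ≈ 3.3838.
Sum = Δt · [v(4.05) + v(5.15) + v(6.25) + v(7.35) + v(8.45)].
Sum ≈ 16.6675.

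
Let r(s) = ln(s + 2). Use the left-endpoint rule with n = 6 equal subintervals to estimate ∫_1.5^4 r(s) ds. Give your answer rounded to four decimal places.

Δs = (4 − 1.5)/6 = 5/12.
Left endpoints: 1.5, 23/12, 7/3, 2.75, 19/6, 43/12.
r(1.5) ≈ 1.2528, r(23/12) ≈ 1.3652, r(7/3) ≈ 1.4663, r(2.75) ≈ 1.5581, r(19/6) ≈ 1.6422, r(43/12) ≈ 1.7198.
Sum = Δs · [r(1.5) + r(23/12) + r(7/3) + ...].
Sum ≈ 3.7519.

3.7519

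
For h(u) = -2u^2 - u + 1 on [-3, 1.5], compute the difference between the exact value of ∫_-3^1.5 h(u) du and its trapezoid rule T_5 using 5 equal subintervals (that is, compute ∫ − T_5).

1.215

Exact integral: ∫_-3^1.5 h(u) du = -12.375.
T_5 = -13.59.
Error = -12.375 − (-13.59) = 1.215.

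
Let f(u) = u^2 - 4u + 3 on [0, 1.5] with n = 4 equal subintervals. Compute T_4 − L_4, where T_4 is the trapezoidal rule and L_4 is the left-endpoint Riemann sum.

-0.703125

T_4 = 1.16015625.
L_4 = 1.86328125.
T_4 − L_4 = -0.703125.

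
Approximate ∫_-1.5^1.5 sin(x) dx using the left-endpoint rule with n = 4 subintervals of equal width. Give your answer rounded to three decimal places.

-0.748

Δx = (1.5 − (-1.5))/4 = 0.75.
Left endpoints: -1.5, -0.75, 0, 0.75.
f(-1.5) ≈ -0.997, f(-0.75) ≈ -0.682, f(0) ≈ 0.000, f(0.75) ≈ 0.682.
Sum = Δx · [f(-1.5) + f(-0.75) + f(0) + f(0.75)].
Sum ≈ -0.748.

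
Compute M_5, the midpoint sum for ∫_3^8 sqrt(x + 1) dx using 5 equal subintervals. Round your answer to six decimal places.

12.670127

Δx = (8 − 3)/5 = 1.
Midpoints: 3.5, 4.5, 5.5, 6.5, 7.5.
f(3.5) ≈ 2.121320, f(4.5) ≈ 2.345208, f(5.5) ≈ 2.549510, f(6.5) ≈ 2.738613, f(7.5) ≈ 2.915476.
Sum = Δx · [f(3.5) + f(4.5) + f(5.5) + f(6.5) + f(7.5)].
Sum ≈ 12.670127.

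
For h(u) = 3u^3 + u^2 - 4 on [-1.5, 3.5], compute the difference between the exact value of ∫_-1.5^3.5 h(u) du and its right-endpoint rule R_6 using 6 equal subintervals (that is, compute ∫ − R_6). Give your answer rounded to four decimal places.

-67.7662

Exact integral: ∫_-1.5^3.5 h(u) du ≈ 104.166667.
R_6 ≈ 171.932870.
Error ≈ 104.166667 − 171.932870 ≈ -67.7662.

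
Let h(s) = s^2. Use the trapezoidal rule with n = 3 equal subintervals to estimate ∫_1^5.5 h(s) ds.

Δs = (5.5 − 1)/3 = 1.5.
h(1) = 1, h(2.5) = 6.25, h(4) = 16, h(5.5) = 30.25.
T_3 = (Δs/2)·[h(s_0) + 2h(s_1) + 2h(s_2) + h(s_3)].
Sum = 56.8125.

56.8125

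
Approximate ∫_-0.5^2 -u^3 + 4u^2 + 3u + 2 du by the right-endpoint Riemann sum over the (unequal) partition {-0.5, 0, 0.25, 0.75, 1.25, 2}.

21.80859375

Subinterval widths: 0.5, 0.25, 0.5, 0.5, 0.75.
Right endpoints: 0, 0.25, 0.75, 1.25, 2.
f(0) = 2, f(0.25) = 2.984375, f(0.75) = 6.078125, f(1.25) = 10.046875, f(2) = 16.
Sum = Σ Δu_i · f(u_i).
Sum = 21.80859375.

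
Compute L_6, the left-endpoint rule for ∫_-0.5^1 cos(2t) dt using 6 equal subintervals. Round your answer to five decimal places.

0.97663

Δt = (1 − (-0.5))/6 = 0.25.
Left endpoints: -0.5, -0.25, 0, 0.25, 0.5, 0.75.
f(-0.5) ≈ 0.54030, f(-0.25) ≈ 0.87758, f(0) ≈ 1.00000, f(0.25) ≈ 0.87758, f(0.5) ≈ 0.54030, f(0.75) ≈ 0.07074.
Sum = Δt · [f(-0.5) + f(-0.25) + f(0) + ...].
Sum ≈ 0.97663.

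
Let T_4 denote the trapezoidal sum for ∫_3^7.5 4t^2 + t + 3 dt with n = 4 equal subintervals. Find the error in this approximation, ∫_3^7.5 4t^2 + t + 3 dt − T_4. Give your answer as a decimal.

-3.796875

Exact integral: ∫_3^7.5 f(t) dt = 563.625.
T_4 = 567.421875.
Error = 563.625 − 567.421875 = -3.796875.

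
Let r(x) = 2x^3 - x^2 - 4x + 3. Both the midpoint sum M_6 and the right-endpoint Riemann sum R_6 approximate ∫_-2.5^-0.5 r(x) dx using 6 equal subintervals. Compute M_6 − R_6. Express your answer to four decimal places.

-4.2778

M_6 ≈ -6.481481.
R_6 ≈ -2.203704.
M_6 − R_6 ≈ -4.2778.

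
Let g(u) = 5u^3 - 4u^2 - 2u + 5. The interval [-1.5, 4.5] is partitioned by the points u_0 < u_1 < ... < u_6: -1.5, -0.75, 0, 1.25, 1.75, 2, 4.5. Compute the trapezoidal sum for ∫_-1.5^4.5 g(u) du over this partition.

Subinterval widths: 0.75, 0.75, 1.25, 0.5, 0.25, 2.5.
g(-1.5) = -17.875, g(-0.75) = 2.140625, g(0) = 5, g(1.25) = 6.015625, g(1.75) = 16.046875, g(2) = 25, g(4.5) = 370.625.
On each subinterval the trapezoid contributes (Δu_i/2)·[g(u_{i-1}) + g(u_i)].
Sum = 508.83984375.

508.83984375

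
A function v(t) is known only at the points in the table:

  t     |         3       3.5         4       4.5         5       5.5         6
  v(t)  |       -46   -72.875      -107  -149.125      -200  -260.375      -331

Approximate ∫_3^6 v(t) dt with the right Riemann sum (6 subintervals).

Δt = 0.5.
Sum = 0.5·[(-72.875) + (-107) + (-149.125) + (-200) + (-260.375) + (-331)] = -560.1875.

-560.1875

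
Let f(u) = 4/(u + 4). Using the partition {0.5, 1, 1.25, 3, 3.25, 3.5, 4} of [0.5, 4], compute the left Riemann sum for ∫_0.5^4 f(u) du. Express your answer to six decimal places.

Subinterval widths: 0.5, 0.25, 1.75, 0.25, 0.25, 0.5.
Left endpoints: 0.5, 1, 1.25, 3, 3.25, 3.5.
f(0.5) = 8/9, f(1) = 0.8, f(1.25) = 16/21, f(3) = 4/7, f(3.25) = 16/29, f(3.5) = 8/15.
Sum = Σ Δu_i · f(u_i).
Sum ≈ 2.525233.

2.525233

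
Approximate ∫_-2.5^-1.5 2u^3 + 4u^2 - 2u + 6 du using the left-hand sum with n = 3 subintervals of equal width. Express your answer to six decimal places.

Δu = (-1.5 − (-2.5))/3 = 1/3.
Left endpoints: -2.5, -13/6, -11/6.
f(-2.5) = 4.75, f(-13/6) = 947/108, f(-11/6) = 1165/108.
Sum = Δu · [f(-2.5) + f(-13/6) + f(-11/6)].
Sum ≈ 8.101852.

8.101852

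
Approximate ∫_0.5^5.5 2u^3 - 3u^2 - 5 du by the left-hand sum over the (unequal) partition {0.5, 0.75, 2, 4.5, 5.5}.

Subinterval widths: 0.25, 1.25, 2.5, 1.
Left endpoints: 0.5, 0.75, 2, 4.5.
f(0.5) = -5.5, f(0.75) = -5.84375, f(2) = -1, f(4.5) = 116.5.
Sum = Σ Δu_i · f(u_i).
Sum = 105.3203125.

105.3203125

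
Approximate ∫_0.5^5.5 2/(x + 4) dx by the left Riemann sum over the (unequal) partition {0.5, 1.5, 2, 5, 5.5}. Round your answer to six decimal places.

Subinterval widths: 1, 0.5, 3, 0.5.
Left endpoints: 0.5, 1.5, 2, 5.
f(0.5) = 4/9, f(1.5) = 4/11, f(2) = 1/3, f(5) = 2/9.
Sum = Σ Δx_i · f(x_i).
Sum ≈ 1.737374.

1.737374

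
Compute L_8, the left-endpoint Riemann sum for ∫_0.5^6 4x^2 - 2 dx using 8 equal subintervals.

Δx = (6 − 0.5)/8 = 0.6875.
Left endpoints: 0.5, 1.1875, 1.875, 2.5625, 3.25, 3.9375, 4.625, 5.3125.
f(0.5) = -1, f(1.1875) = 3.640625, f(1.875) = 12.0625, f(2.5625) = 24.265625, f(3.25) = 40.25, f(3.9375) = 60.015625, f(4.625) = 83.5625, f(5.3125) = 110.890625.
Sum = Δx · [f(0.5) + f(1.1875) + f(1.875) + ...].
Sum = 229.41015625.

229.41015625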